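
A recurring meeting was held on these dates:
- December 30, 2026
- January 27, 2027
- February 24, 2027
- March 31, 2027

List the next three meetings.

April 28, 2027; May 26, 2027; June 30, 2027

All Wednesdays; the gaps (28, 28, 35) vary with month length.
This is the last Wednesday of each month.
April 2027 ends with Wednesday April 28, 2027.
Last Wednesday of May 2027: May 26, 2027.
Last Wednesday of June 2027: June 30, 2027.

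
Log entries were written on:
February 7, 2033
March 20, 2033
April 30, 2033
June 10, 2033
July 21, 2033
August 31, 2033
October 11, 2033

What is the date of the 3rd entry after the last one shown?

The spacing is 41, 41, 41, 41, 41, 41 days — always 41 days.
October 11, 2033 + 41 days = November 21, 2033.
November 21, 2033 + 41 days = January 1, 2034.
January 1, 2034 + 41 days = February 11, 2034.

February 11, 2034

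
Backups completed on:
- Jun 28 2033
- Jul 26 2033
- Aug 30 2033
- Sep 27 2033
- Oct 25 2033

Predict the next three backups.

These are Tuesdays with 28, 35, 28, 28-day gaps.
Each is the final Tuesday of its month — Aug 30 2033 is past the 28th, so '4th Tuesday' doesn't fit.
Last Tuesday of November 2033: Nov 29 2033.
Last Tuesday of December 2033: Dec 27 2033.
January 2034 ends with Tuesday Jan 31 2034.

Nov 29 2033, Dec 27 2033, Jan 31 2034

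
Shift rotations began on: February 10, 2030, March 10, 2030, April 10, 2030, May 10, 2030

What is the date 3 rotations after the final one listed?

Gaps: 28, 31, 30 days — not constant. Every event is on the 10th of the month.
Pattern: the 10th of each month.
June 2030: June 10, 2030.
July 2030: July 10, 2030.
August 2030: August 10, 2030.

August 10, 2030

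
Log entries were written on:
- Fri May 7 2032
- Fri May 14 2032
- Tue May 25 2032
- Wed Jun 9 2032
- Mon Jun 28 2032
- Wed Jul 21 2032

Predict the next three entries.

The spacing grows by 4 each time: 7, 11, 15, 19, 23 days.
Next gap: 27 days. Wed Jul 21 2032 + 27 days = Tue Aug 17 2032.
Next gap: 31 days. Tue Aug 17 2032 + 31 days = Fri Sep 17 2032.
Next gap: 35 days. Fri Sep 17 2032 + 35 days = Fri Oct 22 2032.

Tue Aug 17 2032, Fri Sep 17 2032, Fri Oct 22 2032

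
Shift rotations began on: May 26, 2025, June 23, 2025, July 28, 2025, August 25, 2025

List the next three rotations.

September 22, 2025; October 27, 2025; November 24, 2025

All dates are Mondays, 28, 35, 28 days apart.
Specifically, the 4th Monday of each month.
September 2025 — 4th Monday is September 22, 2025.
October 2025 — 4th Monday is October 27, 2025.
November 2025 — 4th Monday is November 24, 2025.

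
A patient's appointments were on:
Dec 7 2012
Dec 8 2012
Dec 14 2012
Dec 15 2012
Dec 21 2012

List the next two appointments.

Dec 22 2012, Dec 28 2012

The gap pattern 1, 6, 1, 6 repeats every 2 events.
These are the Fridays and Saturdays of each week.
Next Saturday: Dec 22 2012.
The following Friday is Dec 28 2012.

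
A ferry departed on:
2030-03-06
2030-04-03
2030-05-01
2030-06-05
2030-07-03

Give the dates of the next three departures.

All dates are Wednesdays, 28, 28, 35, 28 days apart.
Specifically, the 1st Wednesday of each month.
August 2030 — 1st Wednesday is 2030-08-07.
September 2030 — 1st Wednesday is 2030-09-04.
October 2030 — 1st Wednesday is 2030-10-02.

2030-08-07, 2030-09-04, 2030-10-02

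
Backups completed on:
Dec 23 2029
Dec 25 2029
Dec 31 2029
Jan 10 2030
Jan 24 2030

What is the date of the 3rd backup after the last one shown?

Mar 31 2030

Intervals are 2, 6, 10, 14 days — an arithmetic progression with common difference 4.
Next gap: 18 days. Jan 24 2030 + 18 days = Feb 11 2030.
Next gap: 22 days. Feb 11 2030 + 22 days = Mar 5 2030.
Next gap: 26 days. Mar 5 2030 + 26 days = Mar 31 2030.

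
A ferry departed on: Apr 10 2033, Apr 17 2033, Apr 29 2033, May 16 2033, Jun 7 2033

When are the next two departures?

The spacing grows by 5 each time: 7, 12, 17, 22 days.
Next gap: 27 days. Jun 7 2033 + 27 days = Jul 4 2033.
Next gap: 32 days. Jul 4 2033 + 32 days = Aug 5 2033.

Jul 4 2033, Aug 5 2033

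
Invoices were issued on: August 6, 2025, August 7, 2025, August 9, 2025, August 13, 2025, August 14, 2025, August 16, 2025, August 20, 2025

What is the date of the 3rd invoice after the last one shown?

August 27, 2025

Every event lands on a Wednesday or Thursday or Saturday (gaps cycle 1, 2, 4, 1, 2, 4).
So the schedule is: every Wednesday, Thursday and Saturday.
The following Thursday is August 21, 2025.
The following Saturday is August 23, 2025.
Next Wednesday: August 27, 2025.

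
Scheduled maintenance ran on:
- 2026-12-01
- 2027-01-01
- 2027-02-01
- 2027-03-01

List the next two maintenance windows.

2027-04-01, 2027-05-01

Gaps: 31, 31, 28 days — not constant. Every event is on the 1st of the month.
Pattern: the 1st of each month.
Next: April 2027 → 2027-04-01.
May 2027: 2027-05-01.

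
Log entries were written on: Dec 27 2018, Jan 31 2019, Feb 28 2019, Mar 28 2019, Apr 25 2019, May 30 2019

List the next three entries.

Jun 27 2019, Jul 25 2019, Aug 29 2019

Every date is a Thursday; gaps 35, 28, 28, 28, 35 days.
Each is the last Thursday of its month (at least one falls on the 29th or later, ruling out '4th Thursday').
Last Thursday of June 2019: Jun 27 2019.
July 2019 ends with Thursday Jul 25 2019.
Last Thursday of August 2019: Aug 29 2019.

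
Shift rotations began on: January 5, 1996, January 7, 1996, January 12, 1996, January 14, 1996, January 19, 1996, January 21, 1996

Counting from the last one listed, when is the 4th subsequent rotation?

February 4, 1996

Gaps: 2, 5, 2, 5, 2 days — not constant, but cyclic with period 2.
The events fall on every Friday and Sunday.
The following Friday is January 26, 1996.
Next Sunday: January 28, 1996.
The following Friday is February 2, 1996.
Next Sunday: February 4, 1996.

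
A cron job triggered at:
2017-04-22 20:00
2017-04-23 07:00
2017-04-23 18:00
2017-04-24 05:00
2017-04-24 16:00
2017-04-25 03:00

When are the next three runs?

Gaps: 11, 11, 11, 11, 11 hours — each event is 11 hours after the previous one.
2017-04-25 03:00 + 11 h = 2017-04-25 14:00.
2017-04-25 14:00 + 11 h = 2017-04-26 01:00.
2017-04-26 01:00 + 11 h = 2017-04-26 12:00.

2017-04-25 14:00, 2017-04-26 01:00, 2017-04-26 12:00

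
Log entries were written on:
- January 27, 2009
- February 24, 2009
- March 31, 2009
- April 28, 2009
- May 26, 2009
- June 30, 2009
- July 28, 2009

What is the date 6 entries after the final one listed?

Every date is a Tuesday; gaps 28, 35, 28, 28, 35, 28 days.
Each is the last Tuesday of its month (at least one falls on the 29th or later, ruling out '4th Tuesday').
Last Tuesday of August 2009: August 25, 2009.
September 2009 ends with Tuesday September 29, 2009.
Last Tuesday of October 2009: October 27, 2009.
November 2009 ends with Tuesday November 24, 2009.
Last Tuesday of December 2009: December 29, 2009.
January 2010 ends with Tuesday January 26, 2010.

January 26, 2010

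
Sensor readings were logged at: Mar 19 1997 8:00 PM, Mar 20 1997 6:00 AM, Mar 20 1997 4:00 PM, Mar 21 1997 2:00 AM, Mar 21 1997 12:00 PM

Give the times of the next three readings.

The interval is a steady 10 hours (10, 10, 10, 10).
Mar 21 1997 12:00 PM + 10 h = Mar 21 1997 10:00 PM.
Mar 21 1997 10:00 PM + 10 h = Mar 22 1997 8:00 AM.
Mar 22 1997 8:00 AM + 10 h = Mar 22 1997 6:00 PM.

Mar 21 1997 10:00 PM, Mar 22 1997 8:00 AM, Mar 22 1997 6:00 PM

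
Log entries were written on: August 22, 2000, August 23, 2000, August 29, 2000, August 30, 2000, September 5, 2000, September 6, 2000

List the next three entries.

The gap pattern 1, 6, 1, 6, 1 repeats every 2 events.
These are the Tuesdays and Wednesdays of each week.
The following Tuesday is September 12, 2000.
The following Wednesday is September 13, 2000.
The following Tuesday is September 19, 2000.

September 12, 2000; September 13, 2000; September 19, 2000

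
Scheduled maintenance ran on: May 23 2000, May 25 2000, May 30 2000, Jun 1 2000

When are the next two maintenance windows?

The gap pattern 2, 5, 2 repeats every 2 events.
These are the Tuesdays and Thursdays of each week.
Next Tuesday: Jun 6 2000.
Next Thursday: Jun 8 2000.

Jun 6 2000, Jun 8 2000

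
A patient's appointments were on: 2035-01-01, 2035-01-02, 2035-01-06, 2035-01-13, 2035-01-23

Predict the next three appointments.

2035-02-05, 2035-02-21, 2035-03-12

Intervals are 1, 4, 7, 10 days — an arithmetic progression with common difference 3.
Next gap: 13 days. 2035-01-23 + 13 days = 2035-02-05.
Next gap: 16 days. 2035-02-05 + 16 days = 2035-02-21.
Next gap: 19 days. 2035-02-21 + 19 days = 2035-03-12.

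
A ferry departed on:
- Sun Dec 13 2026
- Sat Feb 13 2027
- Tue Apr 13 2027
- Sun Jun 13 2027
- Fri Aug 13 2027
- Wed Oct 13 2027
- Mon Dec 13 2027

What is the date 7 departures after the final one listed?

Each date is the 13th; the gaps (62, 59, 61, 61, 61, 61) track the month lengths.
The rule is the 13th of every 2 months.
Next: February 2028 → Sun Feb 13 2028.
April 2028: Thu Apr 13 2028.
Next: June 2028 → Tue Jun 13 2028.
August 2028: Sun Aug 13 2028.
October 2028: Fri Oct 13 2028.
December 2028: Wed Dec 13 2028.
February 2029: Tue Feb 13 2029.

Tue Feb 13 2029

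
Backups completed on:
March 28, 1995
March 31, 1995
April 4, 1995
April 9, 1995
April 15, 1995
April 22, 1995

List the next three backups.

April 30, 1995; May 9, 1995; May 19, 1995

Intervals are 3, 4, 5, 6, 7 days — an arithmetic progression with common difference 1.
Next gap: 8 days. April 22, 1995 + 8 days = April 30, 1995.
Next gap: 9 days. April 30, 1995 + 9 days = May 9, 1995.
Next gap: 10 days. May 9, 1995 + 10 days = May 19, 1995.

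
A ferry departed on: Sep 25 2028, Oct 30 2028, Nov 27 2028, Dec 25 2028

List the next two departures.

Jan 29 2029, Feb 26 2029

These are Mondays with 35, 28, 28-day gaps.
Each is the final Monday of its month — Oct 30 2028 is past the 28th, so '4th Monday' doesn't fit.
January 2029 ends with Monday Jan 29 2029.
February 2029 ends with Monday Feb 26 2029.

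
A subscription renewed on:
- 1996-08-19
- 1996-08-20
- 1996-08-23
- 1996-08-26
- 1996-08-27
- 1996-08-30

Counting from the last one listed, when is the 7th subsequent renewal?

1996-09-16

The gap pattern 1, 3, 3, 1, 3 repeats every 3 events.
These are the Mondays, Tuesdays and Fridays of each week.
Next Monday: 1996-09-02.
The following Tuesday is 1996-09-03.
The following Friday is 1996-09-06.
The following Monday is 1996-09-09.
The following Tuesday is 1996-09-10.
The following Friday is 1996-09-13.
The following Monday is 1996-09-16.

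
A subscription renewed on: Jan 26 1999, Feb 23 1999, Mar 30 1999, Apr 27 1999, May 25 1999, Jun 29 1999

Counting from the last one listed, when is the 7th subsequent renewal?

Jan 25 2000

All Tuesdays; the gaps (28, 35, 28, 28, 35) vary with month length.
This is the last Tuesday of each month.
July 1999 ends with Tuesday Jul 27 1999.
August 1999 ends with Tuesday Aug 31 1999.
September 1999 ends with Tuesday Sep 28 1999.
October 1999 ends with Tuesday Oct 26 1999.
November 1999 ends with Tuesday Nov 30 1999.
Last Tuesday of December 1999: Dec 28 1999.
Last Tuesday of January 2000: Jan 25 2000.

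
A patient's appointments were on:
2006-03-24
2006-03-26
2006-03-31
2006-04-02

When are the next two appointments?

Gaps: 2, 5, 2 days — not constant, but cyclic with period 2.
The events fall on every Friday and Sunday.
Next Friday: 2006-04-07.
Next Sunday: 2006-04-09.

2006-04-07, 2006-04-09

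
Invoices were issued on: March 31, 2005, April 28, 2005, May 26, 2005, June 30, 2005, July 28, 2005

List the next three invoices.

August 25, 2005; September 29, 2005; October 27, 2005

These are Thursdays with 28, 28, 35, 28-day gaps.
Each is the final Thursday of its month — March 31, 2005 is past the 28th, so '4th Thursday' doesn't fit.
August 2005 ends with Thursday August 25, 2005.
Last Thursday of September 2005: September 29, 2005.
October 2005 ends with Thursday October 27, 2005.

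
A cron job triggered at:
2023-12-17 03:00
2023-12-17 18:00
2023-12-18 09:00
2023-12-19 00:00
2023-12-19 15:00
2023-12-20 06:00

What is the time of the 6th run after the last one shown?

2023-12-24 00:00

Gaps: 15, 15, 15, 15, 15 hours — each event is 15 hours after the previous one.
2023-12-20 06:00 + 15 h = 2023-12-20 21:00.
2023-12-20 21:00 + 15 h = 2023-12-21 12:00.
2023-12-21 12:00 + 15 h = 2023-12-22 03:00.
2023-12-22 03:00 + 15 h = 2023-12-22 18:00.
2023-12-22 18:00 + 15 h = 2023-12-23 09:00.
2023-12-23 09:00 + 15 h = 2023-12-24 00:00.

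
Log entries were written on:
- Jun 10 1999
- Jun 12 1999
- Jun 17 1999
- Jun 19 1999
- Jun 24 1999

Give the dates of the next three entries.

Jun 26 1999, Jul 1 1999, Jul 3 1999

Gaps: 2, 5, 2, 5 days — not constant, but cyclic with period 2.
The events fall on every Thursday and Saturday.
The following Saturday is Jun 26 1999.
Next Thursday: Jul 1 1999.
Next Saturday: Jul 3 1999.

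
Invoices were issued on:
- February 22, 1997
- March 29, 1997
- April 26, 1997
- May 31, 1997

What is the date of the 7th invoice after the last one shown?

December 27, 1997

These are Saturdays with 35, 28, 35-day gaps.
Each is the final Saturday of its month — March 29, 1997 is past the 28th, so '4th Saturday' doesn't fit.
June 1997 ends with Saturday June 28, 1997.
July 1997 ends with Saturday July 26, 1997.
August 1997 ends with Saturday August 30, 1997.
September 1997 ends with Saturday September 27, 1997.
Last Saturday of October 1997: October 25, 1997.
Last Saturday of November 1997: November 29, 1997.
Last Saturday of December 1997: December 27, 1997.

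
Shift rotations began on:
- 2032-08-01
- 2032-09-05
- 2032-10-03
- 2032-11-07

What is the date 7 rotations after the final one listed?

All dates are Sundays, 35, 28, 35 days apart.
Specifically, the 1st Sunday of each month.
December 2032 — 1st Sunday is 2032-12-05.
January 2033 — 1st Sunday is 2033-01-02.
February 2033 — 1st Sunday is 2033-02-06.
1st Sunday of March 2033: 2033-03-06.
April 2033 — 1st Sunday is 2033-04-03.
May 2033 — 1st Sunday is 2033-05-01.
June 2033 — 1st Sunday is 2033-06-05.

2033-06-05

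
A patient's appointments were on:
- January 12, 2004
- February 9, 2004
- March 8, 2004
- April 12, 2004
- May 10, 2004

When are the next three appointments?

All dates are Mondays, 28, 28, 35, 28 days apart.
Specifically, the 2nd Monday of each month.
2nd Monday of June 2004: June 14, 2004.
July 2004 — 2nd Monday is July 12, 2004.
2nd Monday of August 2004: August 9, 2004.

June 14, 2004; July 12, 2004; August 9, 2004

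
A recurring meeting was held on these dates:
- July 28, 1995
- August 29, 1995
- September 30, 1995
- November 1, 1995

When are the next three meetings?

Every event comes 32 days after the last (32, 32, 32).
November 1, 1995 + 32 days = December 3, 1995.
December 3, 1995 + 32 days = January 4, 1996.
January 4, 1996 + 32 days = February 5, 1996.

December 3, 1995; January 4, 1996; February 5, 1996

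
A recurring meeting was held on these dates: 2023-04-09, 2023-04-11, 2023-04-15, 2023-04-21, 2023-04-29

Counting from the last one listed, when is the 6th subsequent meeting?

Intervals are 2, 4, 6, 8 days — an arithmetic progression with common difference 2.
Next gap: 10 days. 2023-04-29 + 10 days = 2023-05-09.
Next gap: 12 days. 2023-05-09 + 12 days = 2023-05-21.
Next gap: 14 days. 2023-05-21 + 14 days = 2023-06-04.
Next gap: 16 days. 2023-06-04 + 16 days = 2023-06-20.
Next gap: 18 days. 2023-06-20 + 18 days = 2023-07-08.
Next gap: 20 days. 2023-07-08 + 20 days = 2023-07-28.

2023-07-28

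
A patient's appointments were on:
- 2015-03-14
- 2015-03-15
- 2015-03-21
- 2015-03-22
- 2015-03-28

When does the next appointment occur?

2015-03-29

Every event lands on a Saturday or Sunday (gaps cycle 1, 6, 1, 6).
So the schedule is: every Saturday and Sunday.
Next Sunday: 2015-03-29.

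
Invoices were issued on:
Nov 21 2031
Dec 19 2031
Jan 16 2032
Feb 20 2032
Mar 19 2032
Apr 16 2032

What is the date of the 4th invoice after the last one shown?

Aug 20 2032

Gaps: 28, 28, 35, 28, 28 days — a mix of 28 and 35. Every date is a Friday.
Each is the 3rd Friday of its month.
May 2032 — 3rd Friday is May 21 2032.
3rd Friday of June 2032: Jun 18 2032.
3rd Friday of July 2032: Jul 16 2032.
August 2032 — 3rd Friday is Aug 20 2032.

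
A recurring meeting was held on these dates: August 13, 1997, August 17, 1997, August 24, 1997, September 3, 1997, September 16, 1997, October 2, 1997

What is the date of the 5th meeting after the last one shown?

The spacing grows by 3 each time: 4, 7, 10, 13, 16 days.
Next gap: 19 days. October 2, 1997 + 19 days = October 21, 1997.
Next gap: 22 days. October 21, 1997 + 22 days = November 12, 1997.
Next gap: 25 days. November 12, 1997 + 25 days = December 7, 1997.
Next gap: 28 days. December 7, 1997 + 28 days = January 4, 1998.
Next gap: 31 days. January 4, 1998 + 31 days = February 4, 1998.

February 4, 1998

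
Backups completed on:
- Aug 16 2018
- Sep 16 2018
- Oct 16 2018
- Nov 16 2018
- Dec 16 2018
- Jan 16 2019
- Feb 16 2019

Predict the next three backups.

The day-of-month is always 16 (31, 30, 31, 30, 31, 31 days between events).
So this recurs on the 16th of each month.
March 2019: Mar 16 2019.
April 2019: Apr 16 2019.
Next: May 2019 → May 16 2019.

Mar 16 2019, Apr 16 2019, May 16 2019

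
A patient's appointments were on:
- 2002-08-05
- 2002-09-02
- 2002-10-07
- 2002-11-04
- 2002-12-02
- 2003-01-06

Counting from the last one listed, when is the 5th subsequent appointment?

All dates are Mondays, 28, 35, 28, 28, 35 days apart.
Specifically, the 1st Monday of each month.
February 2003 — 1st Monday is 2003-02-03.
1st Monday of March 2003: 2003-03-03.
April 2003 — 1st Monday is 2003-04-07.
May 2003 — 1st Monday is 2003-05-05.
June 2003 — 1st Monday is 2003-06-02.

2003-06-02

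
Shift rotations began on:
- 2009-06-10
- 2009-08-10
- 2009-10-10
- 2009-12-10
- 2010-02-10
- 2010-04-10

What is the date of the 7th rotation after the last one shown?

Each date is the 10th; the gaps (61, 61, 61, 62, 59) track the month lengths.
The rule is the 10th of every 2 months.
Next: June 2010 → 2010-06-10.
August 2010: 2010-08-10.
Next: October 2010 → 2010-10-10.
December 2010: 2010-12-10.
February 2011: 2011-02-10.
April 2011: 2011-04-10.
Next: June 2011 → 2011-06-10.

2011-06-10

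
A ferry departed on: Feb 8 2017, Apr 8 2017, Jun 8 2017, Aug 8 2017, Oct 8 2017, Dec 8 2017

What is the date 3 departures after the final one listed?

Each date is the 8th; the gaps (59, 61, 61, 61, 61) track the month lengths.
The rule is the 8th of every 2 months.
Next: February 2018 → Feb 8 2018.
Next: April 2018 → Apr 8 2018.
Next: June 2018 → Jun 8 2018.

Jun 8 2018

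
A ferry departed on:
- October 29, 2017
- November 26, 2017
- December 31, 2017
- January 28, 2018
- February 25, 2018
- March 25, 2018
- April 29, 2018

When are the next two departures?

Every date is a Sunday; gaps 28, 35, 28, 28, 28, 35 days.
Each is the last Sunday of its month (at least one falls on the 29th or later, ruling out '4th Sunday').
Last Sunday of May 2018: May 27, 2018.
June 2018 ends with Sunday June 24, 2018.

May 27, 2018; June 24, 2018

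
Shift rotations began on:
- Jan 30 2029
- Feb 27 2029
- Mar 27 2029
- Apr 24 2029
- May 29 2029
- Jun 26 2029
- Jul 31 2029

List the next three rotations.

Aug 28 2029, Sep 25 2029, Oct 30 2029

These are Tuesdays with 28, 28, 28, 35, 28, 35-day gaps.
Each is the final Tuesday of its month — Jan 30 2029 is past the 28th, so '4th Tuesday' doesn't fit.
Last Tuesday of August 2029: Aug 28 2029.
September 2029 ends with Tuesday Sep 25 2029.
Last Tuesday of October 2029: Oct 30 2029.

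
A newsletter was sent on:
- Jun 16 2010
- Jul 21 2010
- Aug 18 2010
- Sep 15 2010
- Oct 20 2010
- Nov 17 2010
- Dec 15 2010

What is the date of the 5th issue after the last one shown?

These are Wednesdays at 28- or 35-day spacing (35, 28, 28, 35, 28, 28).
The pattern: 3rd Wednesday of the month.
3rd Wednesday of January 2011: Jan 19 2011.
February 2011 — 3rd Wednesday is Feb 16 2011.
March 2011 — 3rd Wednesday is Mar 16 2011.
3rd Wednesday of April 2011: Apr 20 2011.
3rd Wednesday of May 2011: May 18 2011.

May 18 2011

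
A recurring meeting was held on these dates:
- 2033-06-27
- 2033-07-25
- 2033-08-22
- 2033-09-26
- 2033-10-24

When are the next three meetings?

2033-11-28, 2033-12-26, 2034-01-23

All dates are Mondays, 28, 28, 35, 28 days apart.
Specifically, the 4th Monday of each month.
4th Monday of November 2033: 2033-11-28.
December 2033 — 4th Monday is 2033-12-26.
January 2034 — 4th Monday is 2034-01-23.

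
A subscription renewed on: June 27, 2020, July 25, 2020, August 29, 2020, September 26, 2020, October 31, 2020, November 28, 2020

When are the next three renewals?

December 26, 2020; January 30, 2021; February 27, 2021

These are Saturdays with 28, 35, 28, 35, 28-day gaps.
Each is the final Saturday of its month — August 29, 2020 is past the 28th, so '4th Saturday' doesn't fit.
Last Saturday of December 2020: December 26, 2020.
January 2021 ends with Saturday January 30, 2021.
February 2021 ends with Saturday February 27, 2021.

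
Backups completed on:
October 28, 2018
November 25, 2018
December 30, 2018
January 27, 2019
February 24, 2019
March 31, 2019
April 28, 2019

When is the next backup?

All Sundays; the gaps (28, 35, 28, 28, 35, 28) vary with month length.
This is the last Sunday of each month.
Last Sunday of May 2019: May 26, 2019.

May 26, 2019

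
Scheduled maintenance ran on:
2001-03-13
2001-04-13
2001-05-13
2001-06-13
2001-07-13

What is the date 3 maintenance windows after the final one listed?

2001-10-13

Each date is the 13th; the gaps (31, 30, 31, 30) track the month lengths.
The rule is the 13th of each month.
August 2001: 2001-08-13.
September 2001: 2001-09-13.
Next: October 2001 → 2001-10-13.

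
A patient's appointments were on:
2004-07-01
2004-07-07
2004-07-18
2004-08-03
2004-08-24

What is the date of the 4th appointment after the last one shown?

2005-01-05

Intervals are 6, 11, 16, 21 days — an arithmetic progression with common difference 5.
Next gap: 26 days. 2004-08-24 + 26 days = 2004-09-19.
Next gap: 31 days. 2004-09-19 + 31 days = 2004-10-20.
Next gap: 36 days. 2004-10-20 + 36 days = 2004-11-25.
Next gap: 41 days. 2004-11-25 + 41 days = 2005-01-05.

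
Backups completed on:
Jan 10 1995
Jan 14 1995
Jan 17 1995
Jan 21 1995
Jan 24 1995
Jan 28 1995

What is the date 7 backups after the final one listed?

The gap pattern 4, 3, 4, 3, 4 repeats every 2 events.
These are the Tuesdays and Saturdays of each week.
The following Tuesday is Jan 31 1995.
The following Saturday is Feb 4 1995.
Next Tuesday: Feb 7 1995.
Next Saturday: Feb 11 1995.
The following Tuesday is Feb 14 1995.
The following Saturday is Feb 18 1995.
Next Tuesday: Feb 21 1995.

Feb 21 1995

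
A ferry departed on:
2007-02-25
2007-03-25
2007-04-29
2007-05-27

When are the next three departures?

Every date is a Sunday; gaps 28, 35, 28 days.
Each is the last Sunday of its month (at least one falls on the 29th or later, ruling out '4th Sunday').
Last Sunday of June 2007: 2007-06-24.
Last Sunday of July 2007: 2007-07-29.
Last Sunday of August 2007: 2007-08-26.

2007-06-24, 2007-07-29, 2007-08-26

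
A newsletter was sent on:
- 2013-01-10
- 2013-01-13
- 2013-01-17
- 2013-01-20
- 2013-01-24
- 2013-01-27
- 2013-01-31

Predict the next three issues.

The gap pattern 3, 4, 3, 4, 3, 4 repeats every 2 events.
These are the Thursdays and Sundays of each week.
The following Sunday is 2013-02-03.
Next Thursday: 2013-02-07.
The following Sunday is 2013-02-10.

2013-02-03, 2013-02-07, 2013-02-10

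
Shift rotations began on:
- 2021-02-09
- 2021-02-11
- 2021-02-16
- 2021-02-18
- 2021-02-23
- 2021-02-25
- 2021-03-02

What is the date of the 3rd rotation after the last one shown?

2021-03-11

Every event lands on a Tuesday or Thursday (gaps cycle 2, 5, 2, 5, 2, 5).
So the schedule is: every Tuesday and Thursday.
The following Thursday is 2021-03-04.
Next Tuesday: 2021-03-09.
The following Thursday is 2021-03-11.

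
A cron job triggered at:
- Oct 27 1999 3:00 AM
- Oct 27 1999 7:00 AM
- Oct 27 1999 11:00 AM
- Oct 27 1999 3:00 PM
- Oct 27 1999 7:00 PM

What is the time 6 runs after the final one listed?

Oct 28 1999 7:00 PM

Spacing: 4, 4, 4, 4 h — constant 4 h.
Oct 27 1999 7:00 PM + 4 h = Oct 27 1999 11:00 PM.
Oct 27 1999 11:00 PM + 4 h = Oct 28 1999 3:00 AM.
Oct 28 1999 3:00 AM + 4 h = Oct 28 1999 7:00 AM.
Oct 28 1999 7:00 AM + 4 h = Oct 28 1999 11:00 AM.
Oct 28 1999 11:00 AM + 4 h = Oct 28 1999 3:00 PM.
Oct 28 1999 3:00 PM + 4 h = Oct 28 1999 7:00 PM.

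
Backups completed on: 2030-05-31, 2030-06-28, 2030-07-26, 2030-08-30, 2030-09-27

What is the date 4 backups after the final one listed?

All Fridays; the gaps (28, 28, 35, 28) vary with month length.
This is the last Friday of each month.
October 2030 ends with Friday 2030-10-25.
Last Friday of November 2030: 2030-11-29.
December 2030 ends with Friday 2030-12-27.
Last Friday of January 2031: 2031-01-31.

2031-01-31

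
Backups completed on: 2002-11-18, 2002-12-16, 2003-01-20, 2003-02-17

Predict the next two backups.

All dates are Mondays, 28, 35, 28 days apart.
Specifically, the 3rd Monday of each month.
March 2003 — 3rd Monday is 2003-03-17.
3rd Monday of April 2003: 2003-04-21.

2003-03-17, 2003-04-21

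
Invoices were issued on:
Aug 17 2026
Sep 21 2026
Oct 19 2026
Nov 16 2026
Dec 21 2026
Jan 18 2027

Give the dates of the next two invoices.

Feb 15 2027, Mar 15 2027

These are Mondays at 28- or 35-day spacing (35, 28, 28, 35, 28).
The pattern: 3rd Monday of the month.
3rd Monday of February 2027: Feb 15 2027.
March 2027 — 3rd Monday is Mar 15 2027.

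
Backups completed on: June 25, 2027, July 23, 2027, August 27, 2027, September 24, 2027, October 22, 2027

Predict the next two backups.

All dates are Fridays, 28, 35, 28, 28 days apart.
Specifically, the 4th Friday of each month.
4th Friday of November 2027: November 26, 2027.
4th Friday of December 2027: December 24, 2027.

November 26, 2027; December 24, 2027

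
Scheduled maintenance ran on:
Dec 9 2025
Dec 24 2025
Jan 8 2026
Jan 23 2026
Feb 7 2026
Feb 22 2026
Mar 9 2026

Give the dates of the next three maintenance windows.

The spacing is 15, 15, 15, 15, 15, 15 days — always 15 days.
Mar 9 2026 + 15 days = Mar 24 2026.
Mar 24 2026 + 15 days = Apr 8 2026.
Apr 8 2026 + 15 days = Apr 23 2026.

Mar 24 2026, Apr 8 2026, Apr 23 2026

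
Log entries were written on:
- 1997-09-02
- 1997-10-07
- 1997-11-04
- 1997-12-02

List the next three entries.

1998-01-06, 1998-02-03, 1998-03-03

Gaps: 35, 28, 28 days — a mix of 28 and 35. Every date is a Tuesday.
Each is the 1st Tuesday of its month.
January 1998 — 1st Tuesday is 1998-01-06.
February 1998 — 1st Tuesday is 1998-02-03.
1st Tuesday of March 1998: 1998-03-03.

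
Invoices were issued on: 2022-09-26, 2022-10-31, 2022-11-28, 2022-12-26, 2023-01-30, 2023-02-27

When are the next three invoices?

2023-03-27, 2023-04-24, 2023-05-29

All Mondays; the gaps (35, 28, 28, 35, 28) vary with month length.
This is the last Monday of each month.
March 2023 ends with Monday 2023-03-27.
Last Monday of April 2023: 2023-04-24.
Last Monday of May 2023: 2023-05-29.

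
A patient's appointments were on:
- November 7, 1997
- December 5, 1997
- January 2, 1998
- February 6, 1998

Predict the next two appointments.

March 6, 1998; April 3, 1998

Gaps: 28, 28, 35 days — a mix of 28 and 35. Every date is a Friday.
Each is the 1st Friday of its month.
March 1998 — 1st Friday is March 6, 1998.
1st Friday of April 1998: April 3, 1998.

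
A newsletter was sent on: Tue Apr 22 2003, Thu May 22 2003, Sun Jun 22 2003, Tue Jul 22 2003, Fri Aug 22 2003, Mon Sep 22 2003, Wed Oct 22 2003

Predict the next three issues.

The day-of-month is always 22 (30, 31, 30, 31, 31, 30 days between events).
So this recurs on the 22nd of each month.
Next: November 2003 → Sat Nov 22 2003.
December 2003: Mon Dec 22 2003.
Next: January 2004 → Thu Jan 22 2004.

Sat Nov 22 2003, Mon Dec 22 2003, Thu Jan 22 2004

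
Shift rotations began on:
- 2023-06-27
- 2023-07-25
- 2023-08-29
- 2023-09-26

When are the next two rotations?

2023-10-31, 2023-11-28

All Tuesdays; the gaps (28, 35, 28) vary with month length.
This is the last Tuesday of each month.
October 2023 ends with Tuesday 2023-10-31.
Last Tuesday of November 2023: 2023-11-28.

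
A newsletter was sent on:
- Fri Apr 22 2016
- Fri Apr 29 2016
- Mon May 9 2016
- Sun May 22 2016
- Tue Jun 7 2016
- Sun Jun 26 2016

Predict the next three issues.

Mon Jul 18 2016, Fri Aug 12 2016, Fri Sep 9 2016

Gaps: 7, 10, 13, 16, 19 days — each gap is 3 larger than the previous one.
Next gap: 22 days. Sun Jun 26 2016 + 22 days = Mon Jul 18 2016.
Next gap: 25 days. Mon Jul 18 2016 + 25 days = Fri Aug 12 2016.
Next gap: 28 days. Fri Aug 12 2016 + 28 days = Fri Sep 9 2016.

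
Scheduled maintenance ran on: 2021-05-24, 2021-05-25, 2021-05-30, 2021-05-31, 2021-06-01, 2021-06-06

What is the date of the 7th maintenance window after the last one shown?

Every event lands on a Monday or Tuesday or Sunday (gaps cycle 1, 5, 1, 1, 5).
So the schedule is: every Monday, Tuesday and Sunday.
Next Monday: 2021-06-07.
Next Tuesday: 2021-06-08.
Next Sunday: 2021-06-13.
Next Monday: 2021-06-14.
Next Tuesday: 2021-06-15.
Next Sunday: 2021-06-20.
Next Monday: 2021-06-21.

2021-06-21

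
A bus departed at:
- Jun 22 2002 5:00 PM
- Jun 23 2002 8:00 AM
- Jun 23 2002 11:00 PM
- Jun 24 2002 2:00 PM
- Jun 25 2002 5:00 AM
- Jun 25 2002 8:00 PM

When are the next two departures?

Jun 26 2002 11:00 AM, Jun 27 2002 2:00 AM

Spacing: 15, 15, 15, 15, 15 h — constant 15 h.
Jun 25 2002 8:00 PM + 15 h = Jun 26 2002 11:00 AM.
Jun 26 2002 11:00 AM + 15 h = Jun 27 2002 2:00 AM.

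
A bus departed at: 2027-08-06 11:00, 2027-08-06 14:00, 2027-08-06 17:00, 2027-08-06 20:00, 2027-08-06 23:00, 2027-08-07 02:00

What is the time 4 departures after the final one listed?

Gaps: 3, 3, 3, 3, 3 hours — each event is 3 hours after the previous one.
2027-08-07 02:00 + 3 h = 2027-08-07 05:00.
2027-08-07 05:00 + 3 h = 2027-08-07 08:00.
2027-08-07 08:00 + 3 h = 2027-08-07 11:00.
2027-08-07 11:00 + 3 h = 2027-08-07 14:00.

2027-08-07 14:00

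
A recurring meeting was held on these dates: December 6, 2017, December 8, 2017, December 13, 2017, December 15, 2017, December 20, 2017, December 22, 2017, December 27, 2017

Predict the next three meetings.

December 29, 2017; January 3, 2018; January 5, 2018

Gaps: 2, 5, 2, 5, 2, 5 days — not constant, but cyclic with period 2.
The events fall on every Wednesday and Friday.
The following Friday is December 29, 2017.
The following Wednesday is January 3, 2018.
The following Friday is January 5, 2018.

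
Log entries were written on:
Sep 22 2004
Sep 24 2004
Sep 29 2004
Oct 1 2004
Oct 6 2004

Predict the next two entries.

Every event lands on a Wednesday or Friday (gaps cycle 2, 5, 2, 5).
So the schedule is: every Wednesday and Friday.
Next Friday: Oct 8 2004.
Next Wednesday: Oct 13 2004.

Oct 8 2004, Oct 13 2004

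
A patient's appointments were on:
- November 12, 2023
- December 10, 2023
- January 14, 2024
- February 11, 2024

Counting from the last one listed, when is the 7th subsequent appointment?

Gaps: 28, 35, 28 days — a mix of 28 and 35. Every date is a Sunday.
Each is the 2nd Sunday of its month.
March 2024 — 2nd Sunday is March 10, 2024.
April 2024 — 2nd Sunday is April 14, 2024.
2nd Sunday of May 2024: May 12, 2024.
June 2024 — 2nd Sunday is June 9, 2024.
2nd Sunday of July 2024: July 14, 2024.
August 2024 — 2nd Sunday is August 11, 2024.
2nd Sunday of September 2024: September 8, 2024.

September 8, 2024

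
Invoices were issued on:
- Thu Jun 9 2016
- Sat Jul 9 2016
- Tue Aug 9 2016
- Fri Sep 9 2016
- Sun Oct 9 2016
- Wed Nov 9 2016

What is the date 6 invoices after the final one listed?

Gaps: 30, 31, 31, 30, 31 days — not constant. Every event is on the 9th of the month.
Pattern: the 9th of each month.
Next: December 2016 → Fri Dec 9 2016.
January 2017: Mon Jan 9 2017.
Next: February 2017 → Thu Feb 9 2017.
March 2017: Thu Mar 9 2017.
April 2017: Sun Apr 9 2017.
May 2017: Tue May 9 2017.

Tue May 9 2017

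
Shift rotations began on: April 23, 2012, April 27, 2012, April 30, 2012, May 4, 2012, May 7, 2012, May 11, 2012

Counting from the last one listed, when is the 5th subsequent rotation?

May 28, 2012

Every event lands on a Monday or Friday (gaps cycle 4, 3, 4, 3, 4).
So the schedule is: every Monday and Friday.
The following Monday is May 14, 2012.
Next Friday: May 18, 2012.
The following Monday is May 21, 2012.
Next Friday: May 25, 2012.
The following Monday is May 28, 2012.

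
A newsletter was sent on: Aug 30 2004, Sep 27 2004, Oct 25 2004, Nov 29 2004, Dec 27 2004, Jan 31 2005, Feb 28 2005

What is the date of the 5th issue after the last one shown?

All Mondays; the gaps (28, 28, 35, 28, 35, 28) vary with month length.
This is the last Monday of each month.
March 2005 ends with Monday Mar 28 2005.
April 2005 ends with Monday Apr 25 2005.
Last Monday of May 2005: May 30 2005.
June 2005 ends with Monday Jun 27 2005.
July 2005 ends with Monday Jul 25 2005.

Jul 25 2005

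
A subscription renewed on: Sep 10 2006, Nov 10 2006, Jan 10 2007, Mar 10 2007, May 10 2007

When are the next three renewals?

Jul 10 2007, Sep 10 2007, Nov 10 2007

Each date is the 10th; the gaps (61, 61, 59, 61) track the month lengths.
The rule is the 10th of every 2 months.
Next: July 2007 → Jul 10 2007.
September 2007: Sep 10 2007.
Next: November 2007 → Nov 10 2007.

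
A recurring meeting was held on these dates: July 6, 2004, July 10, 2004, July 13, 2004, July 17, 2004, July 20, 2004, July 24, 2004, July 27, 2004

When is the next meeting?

July 31, 2004

Gaps: 4, 3, 4, 3, 4, 3 days — not constant, but cyclic with period 2.
The events fall on every Tuesday and Saturday.
The following Saturday is July 31, 2004.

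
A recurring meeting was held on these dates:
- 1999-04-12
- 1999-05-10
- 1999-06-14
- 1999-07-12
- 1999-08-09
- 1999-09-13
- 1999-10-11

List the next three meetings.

These are Mondays at 28- or 35-day spacing (28, 35, 28, 28, 35, 28).
The pattern: 2nd Monday of the month.
November 1999 — 2nd Monday is 1999-11-08.
2nd Monday of December 1999: 1999-12-13.
2nd Monday of January 2000: 2000-01-10.

1999-11-08, 1999-12-13, 2000-01-10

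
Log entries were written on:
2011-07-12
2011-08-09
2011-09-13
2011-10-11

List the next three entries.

All dates are Tuesdays, 28, 35, 28 days apart.
Specifically, the 2nd Tuesday of each month.
2nd Tuesday of November 2011: 2011-11-08.
2nd Tuesday of December 2011: 2011-12-13.
January 2012 — 2nd Tuesday is 2012-01-10.

2011-11-08, 2011-12-13, 2012-01-10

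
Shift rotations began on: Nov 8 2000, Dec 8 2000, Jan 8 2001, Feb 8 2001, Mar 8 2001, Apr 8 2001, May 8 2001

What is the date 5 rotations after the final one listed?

Oct 8 2001

Each date is the 8th; the gaps (30, 31, 31, 28, 31, 30) track the month lengths.
The rule is the 8th of each month.
Next: June 2001 → Jun 8 2001.
Next: July 2001 → Jul 8 2001.
August 2001: Aug 8 2001.
September 2001: Sep 8 2001.
October 2001: Oct 8 2001.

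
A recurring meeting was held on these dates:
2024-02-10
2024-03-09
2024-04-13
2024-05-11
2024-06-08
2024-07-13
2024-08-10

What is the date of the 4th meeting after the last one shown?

These are Saturdays at 28- or 35-day spacing (28, 35, 28, 28, 35, 28).
The pattern: 2nd Saturday of the month.
2nd Saturday of September 2024: 2024-09-14.
2nd Saturday of October 2024: 2024-10-12.
2nd Saturday of November 2024: 2024-11-09.
December 2024 — 2nd Saturday is 2024-12-14.

2024-12-14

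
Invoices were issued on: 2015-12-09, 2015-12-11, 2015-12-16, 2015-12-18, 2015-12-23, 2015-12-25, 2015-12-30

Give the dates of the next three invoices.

2016-01-01, 2016-01-06, 2016-01-08

The gap pattern 2, 5, 2, 5, 2, 5 repeats every 2 events.
These are the Wednesdays and Fridays of each week.
Next Friday: 2016-01-01.
The following Wednesday is 2016-01-06.
The following Friday is 2016-01-08.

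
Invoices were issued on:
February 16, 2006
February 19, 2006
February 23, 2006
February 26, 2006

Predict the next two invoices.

March 2, 2006; March 5, 2006

Every event lands on a Thursday or Sunday (gaps cycle 3, 4, 3).
So the schedule is: every Thursday and Sunday.
Next Thursday: March 2, 2006.
Next Sunday: March 5, 2006.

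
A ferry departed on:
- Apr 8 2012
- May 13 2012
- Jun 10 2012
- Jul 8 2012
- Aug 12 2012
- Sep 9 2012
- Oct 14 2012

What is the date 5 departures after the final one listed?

Mar 10 2013

These are Sundays at 28- or 35-day spacing (35, 28, 28, 35, 28, 35).
The pattern: 2nd Sunday of the month.
November 2012 — 2nd Sunday is Nov 11 2012.
December 2012 — 2nd Sunday is Dec 9 2012.
January 2013 — 2nd Sunday is Jan 13 2013.
2nd Sunday of February 2013: Feb 10 2013.
March 2013 — 2nd Sunday is Mar 10 2013.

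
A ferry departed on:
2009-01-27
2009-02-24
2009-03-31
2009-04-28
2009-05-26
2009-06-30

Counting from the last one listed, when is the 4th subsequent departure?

2009-10-27

These are Tuesdays with 28, 35, 28, 28, 35-day gaps.
Each is the final Tuesday of its month — 2009-03-31 is past the 28th, so '4th Tuesday' doesn't fit.
Last Tuesday of July 2009: 2009-07-28.
August 2009 ends with Tuesday 2009-08-25.
September 2009 ends with Tuesday 2009-09-29.
Last Tuesday of October 2009: 2009-10-27.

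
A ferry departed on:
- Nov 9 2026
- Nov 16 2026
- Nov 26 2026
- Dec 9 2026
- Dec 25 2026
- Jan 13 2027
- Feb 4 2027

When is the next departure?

Intervals are 7, 10, 13, 16, 19, 22 days — an arithmetic progression with common difference 3.
Next gap: 25 days. Feb 4 2027 + 25 days = Mar 1 2027.

Mar 1 2027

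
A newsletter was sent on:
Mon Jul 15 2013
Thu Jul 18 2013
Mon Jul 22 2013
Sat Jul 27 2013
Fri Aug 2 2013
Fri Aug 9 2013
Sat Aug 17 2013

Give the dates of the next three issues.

Mon Aug 26 2013, Thu Sep 5 2013, Mon Sep 16 2013

The spacing grows by 1 each time: 3, 4, 5, 6, 7, 8 days.
Next gap: 9 days. Sat Aug 17 2013 + 9 days = Mon Aug 26 2013.
Next gap: 10 days. Mon Aug 26 2013 + 10 days = Thu Sep 5 2013.
Next gap: 11 days. Thu Sep 5 2013 + 11 days = Mon Sep 16 2013.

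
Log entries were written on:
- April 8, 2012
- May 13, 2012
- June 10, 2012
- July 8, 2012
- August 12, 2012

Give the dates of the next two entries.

These are Sundays at 28- or 35-day spacing (35, 28, 28, 35).
The pattern: 2nd Sunday of the month.
2nd Sunday of September 2012: September 9, 2012.
October 2012 — 2nd Sunday is October 14, 2012.

September 9, 2012; October 14, 2012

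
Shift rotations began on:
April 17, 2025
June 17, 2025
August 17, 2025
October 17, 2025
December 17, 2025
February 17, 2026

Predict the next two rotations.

The day-of-month is always 17 (61, 61, 61, 61, 62 days between events).
So this recurs on the 17th of every 2 months.
April 2026: April 17, 2026.
June 2026: June 17, 2026.

April 17, 2026; June 17, 2026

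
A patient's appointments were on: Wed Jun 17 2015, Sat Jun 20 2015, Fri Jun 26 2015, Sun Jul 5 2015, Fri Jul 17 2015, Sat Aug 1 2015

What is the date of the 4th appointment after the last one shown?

The spacing grows by 3 each time: 3, 6, 9, 12, 15 days.
Next gap: 18 days. Sat Aug 1 2015 + 18 days = Wed Aug 19 2015.
Next gap: 21 days. Wed Aug 19 2015 + 21 days = Wed Sep 9 2015.
Next gap: 24 days. Wed Sep 9 2015 + 24 days = Sat Oct 3 2015.
Next gap: 27 days. Sat Oct 3 2015 + 27 days = Fri Oct 30 2015.

Fri Oct 30 2015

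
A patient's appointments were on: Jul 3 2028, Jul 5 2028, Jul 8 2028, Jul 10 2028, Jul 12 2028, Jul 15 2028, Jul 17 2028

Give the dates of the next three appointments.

Jul 19 2028, Jul 22 2028, Jul 24 2028

Gaps: 2, 3, 2, 2, 3, 2 days — not constant, but cyclic with period 3.
The events fall on every Monday, Wednesday and Saturday.
Next Wednesday: Jul 19 2028.
The following Saturday is Jul 22 2028.
The following Monday is Jul 24 2028.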